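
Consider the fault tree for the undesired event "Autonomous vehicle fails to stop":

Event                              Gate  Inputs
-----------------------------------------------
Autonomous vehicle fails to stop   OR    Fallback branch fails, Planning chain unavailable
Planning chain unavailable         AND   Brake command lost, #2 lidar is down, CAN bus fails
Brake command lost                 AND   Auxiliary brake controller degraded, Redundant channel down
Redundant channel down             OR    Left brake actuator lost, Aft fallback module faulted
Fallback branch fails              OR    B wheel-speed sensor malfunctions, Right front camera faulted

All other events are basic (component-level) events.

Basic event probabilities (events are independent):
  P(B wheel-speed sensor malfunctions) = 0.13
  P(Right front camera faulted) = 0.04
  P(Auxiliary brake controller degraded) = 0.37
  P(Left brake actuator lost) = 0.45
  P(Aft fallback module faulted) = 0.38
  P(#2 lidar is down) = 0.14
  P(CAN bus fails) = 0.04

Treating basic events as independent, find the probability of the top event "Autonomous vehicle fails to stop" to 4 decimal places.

P(Fallback branch fails) [OR] = 1 − (1−0.13) × (1−0.04) = 0.164800
P(Redundant channel down) [OR] = 1 − (1−0.45) × (1−0.38) = 0.659000
P(Brake command lost) [AND] = 0.37 × 0.659000 = 0.243830
P(Planning chain unavailable) [AND] = 0.243830 × 0.14 × 0.04 = 0.001365
P(Autonomous vehicle fails to stop) [OR] = 1 − (1−0.164800) × (1−0.001365) = 0.165940
Rounded to 4 decimal places: P(Autonomous vehicle fails to stop) ≈ 0.1659.

0.1659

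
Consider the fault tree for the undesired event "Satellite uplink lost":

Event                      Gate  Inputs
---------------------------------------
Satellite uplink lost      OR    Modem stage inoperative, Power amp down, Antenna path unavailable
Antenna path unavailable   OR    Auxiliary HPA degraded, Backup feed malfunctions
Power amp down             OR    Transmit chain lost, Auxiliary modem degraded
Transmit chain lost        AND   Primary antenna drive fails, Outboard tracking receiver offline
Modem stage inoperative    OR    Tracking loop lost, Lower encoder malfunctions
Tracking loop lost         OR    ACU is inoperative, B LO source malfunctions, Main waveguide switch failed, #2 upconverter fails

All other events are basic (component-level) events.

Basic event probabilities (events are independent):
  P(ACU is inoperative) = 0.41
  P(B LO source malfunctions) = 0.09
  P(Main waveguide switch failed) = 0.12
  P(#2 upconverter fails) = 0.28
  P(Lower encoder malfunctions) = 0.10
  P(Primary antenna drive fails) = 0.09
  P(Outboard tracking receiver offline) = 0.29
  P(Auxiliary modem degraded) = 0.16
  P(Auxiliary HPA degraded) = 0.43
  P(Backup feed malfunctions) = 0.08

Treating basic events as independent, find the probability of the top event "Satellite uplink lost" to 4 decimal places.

P(Tracking loop lost) [OR] = 1 − (1−0.41) × (1−0.09) × (1−0.12) × (1−0.28) = 0.659820
P(Modem stage inoperative) [OR] = 1 − (1−0.659820) × (1−0.10) = 0.693838
P(Transmit chain lost) [AND] = 0.09 × 0.29 = 0.026100
P(Power amp down) [OR] = 1 − (1−0.026100) × (1−0.16) = 0.181924
P(Antenna path unavailable) [OR] = 1 − (1−0.43) × (1−0.08) = 0.475600
P(Satellite uplink lost) [OR] = 1 − (1−0.693838) × (1−0.181924) × (1−0.475600) = 0.868657
Rounded to 4 decimal places: P(Satellite uplink lost) ≈ 0.8687.

0.8687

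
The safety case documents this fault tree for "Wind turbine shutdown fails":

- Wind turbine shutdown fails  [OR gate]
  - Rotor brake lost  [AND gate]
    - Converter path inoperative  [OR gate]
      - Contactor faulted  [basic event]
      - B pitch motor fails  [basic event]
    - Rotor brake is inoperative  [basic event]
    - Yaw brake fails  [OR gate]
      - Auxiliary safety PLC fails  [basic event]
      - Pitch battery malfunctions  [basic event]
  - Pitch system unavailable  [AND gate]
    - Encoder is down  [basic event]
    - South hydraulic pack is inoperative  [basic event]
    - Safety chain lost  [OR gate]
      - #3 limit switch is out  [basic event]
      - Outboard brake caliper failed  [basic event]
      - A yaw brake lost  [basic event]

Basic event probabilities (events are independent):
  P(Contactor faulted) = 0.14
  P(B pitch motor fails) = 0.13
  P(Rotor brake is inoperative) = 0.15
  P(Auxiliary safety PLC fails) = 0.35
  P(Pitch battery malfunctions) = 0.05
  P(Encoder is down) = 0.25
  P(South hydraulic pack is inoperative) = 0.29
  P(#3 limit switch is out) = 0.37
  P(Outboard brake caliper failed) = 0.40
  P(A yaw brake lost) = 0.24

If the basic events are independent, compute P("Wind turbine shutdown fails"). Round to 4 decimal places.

P(Converter path inoperative) [OR] = 1 − (1−0.14) × (1−0.13) = 0.251800
P(Yaw brake fails) [OR] = 1 − (1−0.35) × (1−0.05) = 0.382500
P(Rotor brake lost) [AND] = 0.251800 × 0.15 × 0.382500 = 0.014447
P(Safety chain lost) [OR] = 1 − (1−0.37) × (1−0.40) × (1−0.24) = 0.712720
P(Pitch system unavailable) [AND] = 0.25 × 0.29 × 0.712720 = 0.051672
P(Wind turbine shutdown fails) [OR] = 1 − (1−0.014447) × (1−0.051672) = 0.065372
Rounded to 4 decimal places: P(Wind turbine shutdown fails) ≈ 0.0654.

0.0654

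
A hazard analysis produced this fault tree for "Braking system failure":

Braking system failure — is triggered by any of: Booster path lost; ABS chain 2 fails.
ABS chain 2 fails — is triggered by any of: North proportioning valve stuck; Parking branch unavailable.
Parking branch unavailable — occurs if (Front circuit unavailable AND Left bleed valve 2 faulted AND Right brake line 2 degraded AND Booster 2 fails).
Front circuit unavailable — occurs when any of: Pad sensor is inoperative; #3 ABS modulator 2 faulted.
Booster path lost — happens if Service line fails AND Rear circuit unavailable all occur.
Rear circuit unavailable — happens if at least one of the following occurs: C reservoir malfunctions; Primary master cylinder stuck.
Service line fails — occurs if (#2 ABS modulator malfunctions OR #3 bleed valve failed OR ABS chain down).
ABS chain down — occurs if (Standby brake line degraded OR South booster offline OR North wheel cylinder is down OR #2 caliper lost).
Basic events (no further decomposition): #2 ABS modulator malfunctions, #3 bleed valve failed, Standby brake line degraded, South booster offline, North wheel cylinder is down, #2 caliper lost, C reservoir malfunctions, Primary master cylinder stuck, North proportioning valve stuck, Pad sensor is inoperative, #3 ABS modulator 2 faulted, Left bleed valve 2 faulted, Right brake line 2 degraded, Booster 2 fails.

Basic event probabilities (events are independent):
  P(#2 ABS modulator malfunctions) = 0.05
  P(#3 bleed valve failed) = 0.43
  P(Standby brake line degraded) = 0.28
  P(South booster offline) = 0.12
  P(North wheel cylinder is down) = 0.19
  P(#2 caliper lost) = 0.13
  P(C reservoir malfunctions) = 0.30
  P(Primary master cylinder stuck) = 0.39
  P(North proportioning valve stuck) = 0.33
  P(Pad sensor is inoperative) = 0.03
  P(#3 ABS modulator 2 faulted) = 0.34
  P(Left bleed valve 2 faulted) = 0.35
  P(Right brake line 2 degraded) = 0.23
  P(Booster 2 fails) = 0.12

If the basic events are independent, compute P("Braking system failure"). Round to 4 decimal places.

P(ABS chain down) [OR] = 1 − (1−0.28) × (1−0.12) × (1−0.19) × (1−0.13) = 0.553502
P(Service line fails) [OR] = 1 − (1−0.05) × (1−0.43) × (1−0.553502) = 0.758221
P(Rear circuit unavailable) [OR] = 1 − (1−0.30) × (1−0.39) = 0.573000
P(Booster path lost) [AND] = 0.758221 × 0.573000 = 0.434461
P(Front circuit unavailable) [OR] = 1 − (1−0.03) × (1−0.34) = 0.359800
P(Parking branch unavailable) [AND] = 0.359800 × 0.35 × 0.23 × 0.12 = 0.003476
P(ABS chain 2 fails) [OR] = 1 − (1−0.33) × (1−0.003476) = 0.332329
P(Braking system failure) [OR] = 1 − (1−0.434461) × (1−0.332329) = 0.622406
Rounded to 4 decimal places: P(Braking system failure) ≈ 0.6224.

0.6224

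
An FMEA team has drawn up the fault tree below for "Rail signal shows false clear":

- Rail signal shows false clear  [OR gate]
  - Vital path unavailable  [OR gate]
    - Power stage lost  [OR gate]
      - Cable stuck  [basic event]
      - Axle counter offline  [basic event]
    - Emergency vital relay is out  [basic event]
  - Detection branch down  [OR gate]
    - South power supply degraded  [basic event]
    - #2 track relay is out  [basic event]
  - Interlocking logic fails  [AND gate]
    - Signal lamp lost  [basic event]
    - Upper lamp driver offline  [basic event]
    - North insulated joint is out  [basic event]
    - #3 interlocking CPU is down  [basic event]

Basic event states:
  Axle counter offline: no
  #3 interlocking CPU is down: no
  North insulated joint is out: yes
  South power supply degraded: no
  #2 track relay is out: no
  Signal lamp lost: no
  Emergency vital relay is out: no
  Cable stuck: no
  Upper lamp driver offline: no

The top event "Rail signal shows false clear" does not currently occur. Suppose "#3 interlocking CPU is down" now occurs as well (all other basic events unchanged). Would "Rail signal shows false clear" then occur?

Counterfactual: set "#3 interlocking CPU is down" to occurred.
Power stage lost [OR]: Cable stuck=not, Axle counter offline=not → no input occurs → does not occur.
Vital path unavailable [OR]: Power stage lost=not, Emergency vital relay is out=not → no input occurs → does not occur.
Detection branch down [OR]: South power supply degraded=not, #2 track relay is out=not → no input occurs → does not occur.
Interlocking logic fails [AND]: Signal lamp lost=not, Upper lamp driver offline=not, North insulated joint is out=occurs, #3 interlocking CPU is down=occurs → not all inputs occur → does not occur.
Rail signal shows false clear [OR]: Vital path unavailable=not, Detection branch down=not, Interlocking logic fails=not → no input occurs → does not occur.

No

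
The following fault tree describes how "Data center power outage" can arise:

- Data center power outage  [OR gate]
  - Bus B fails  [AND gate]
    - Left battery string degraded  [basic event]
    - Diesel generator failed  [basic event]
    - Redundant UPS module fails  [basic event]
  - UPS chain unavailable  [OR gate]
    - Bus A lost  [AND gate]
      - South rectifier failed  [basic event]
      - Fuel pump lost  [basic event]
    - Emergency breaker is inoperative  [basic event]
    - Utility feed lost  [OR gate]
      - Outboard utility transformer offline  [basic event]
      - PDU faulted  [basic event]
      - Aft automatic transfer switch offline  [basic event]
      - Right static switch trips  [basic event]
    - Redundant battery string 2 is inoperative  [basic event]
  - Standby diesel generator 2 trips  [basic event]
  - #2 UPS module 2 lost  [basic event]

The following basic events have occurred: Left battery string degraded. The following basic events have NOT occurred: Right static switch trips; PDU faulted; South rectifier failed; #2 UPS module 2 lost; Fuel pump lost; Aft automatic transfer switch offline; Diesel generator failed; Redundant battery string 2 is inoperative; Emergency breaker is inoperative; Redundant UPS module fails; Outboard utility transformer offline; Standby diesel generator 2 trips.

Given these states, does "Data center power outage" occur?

No

Bus B fails [AND]: Left battery string degraded=occurs, Diesel generator failed=not, Redundant UPS module fails=not → not all inputs occur → does not occur.
Bus A lost [AND]: South rectifier failed=not, Fuel pump lost=not → not all inputs occur → does not occur.
Utility feed lost [OR]: Outboard utility transformer offline=not, PDU faulted=not, Aft automatic transfer switch offline=not, Right static switch trips=not → no input occurs → does not occur.
UPS chain unavailable [OR]: Bus A lost=not, Emergency breaker is inoperative=not, Utility feed lost=not, Redundant battery string 2 is inoperative=not → no input occurs → does not occur.
Data center power outage [OR]: Bus B fails=not, UPS chain unavailable=not, Standby diesel generator 2 trips=not, #2 UPS module 2 lost=not → no input occurs → does not occur.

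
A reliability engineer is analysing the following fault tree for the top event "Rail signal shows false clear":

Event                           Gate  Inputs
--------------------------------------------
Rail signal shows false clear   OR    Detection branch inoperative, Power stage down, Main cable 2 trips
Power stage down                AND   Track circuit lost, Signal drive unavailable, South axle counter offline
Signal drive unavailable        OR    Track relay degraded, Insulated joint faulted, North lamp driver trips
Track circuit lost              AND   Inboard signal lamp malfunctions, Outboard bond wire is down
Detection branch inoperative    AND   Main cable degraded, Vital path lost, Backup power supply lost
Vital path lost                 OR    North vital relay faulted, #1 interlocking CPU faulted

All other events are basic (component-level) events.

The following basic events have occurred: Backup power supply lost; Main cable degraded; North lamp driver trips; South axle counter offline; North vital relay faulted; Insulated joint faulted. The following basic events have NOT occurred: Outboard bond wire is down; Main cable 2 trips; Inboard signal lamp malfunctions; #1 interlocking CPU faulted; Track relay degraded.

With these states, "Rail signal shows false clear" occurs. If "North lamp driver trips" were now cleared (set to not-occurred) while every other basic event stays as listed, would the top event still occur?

Yes

Counterfactual: set "North lamp driver trips" to not occurred.
Vital path lost [OR]: North vital relay faulted=occurs, #1 interlocking CPU faulted=not → at least one input occurs → occurs.
Detection branch inoperative [AND]: Main cable degraded=occurs, Vital path lost=occurs, Backup power supply lost=occurs → all inputs occur → occurs.
Track circuit lost [AND]: Inboard signal lamp malfunctions=not, Outboard bond wire is down=not → not all inputs occur → does not occur.
Signal drive unavailable [OR]: Track relay degraded=not, Insulated joint faulted=occurs, North lamp driver trips=not → at least one input occurs → occurs.
Power stage down [AND]: Track circuit lost=not, Signal drive unavailable=occurs, South axle counter offline=occurs → not all inputs occur → does not occur.
Rail signal shows false clear [OR]: Detection branch inoperative=occurs, Power stage down=not, Main cable 2 trips=not → at least one input occurs → occurs.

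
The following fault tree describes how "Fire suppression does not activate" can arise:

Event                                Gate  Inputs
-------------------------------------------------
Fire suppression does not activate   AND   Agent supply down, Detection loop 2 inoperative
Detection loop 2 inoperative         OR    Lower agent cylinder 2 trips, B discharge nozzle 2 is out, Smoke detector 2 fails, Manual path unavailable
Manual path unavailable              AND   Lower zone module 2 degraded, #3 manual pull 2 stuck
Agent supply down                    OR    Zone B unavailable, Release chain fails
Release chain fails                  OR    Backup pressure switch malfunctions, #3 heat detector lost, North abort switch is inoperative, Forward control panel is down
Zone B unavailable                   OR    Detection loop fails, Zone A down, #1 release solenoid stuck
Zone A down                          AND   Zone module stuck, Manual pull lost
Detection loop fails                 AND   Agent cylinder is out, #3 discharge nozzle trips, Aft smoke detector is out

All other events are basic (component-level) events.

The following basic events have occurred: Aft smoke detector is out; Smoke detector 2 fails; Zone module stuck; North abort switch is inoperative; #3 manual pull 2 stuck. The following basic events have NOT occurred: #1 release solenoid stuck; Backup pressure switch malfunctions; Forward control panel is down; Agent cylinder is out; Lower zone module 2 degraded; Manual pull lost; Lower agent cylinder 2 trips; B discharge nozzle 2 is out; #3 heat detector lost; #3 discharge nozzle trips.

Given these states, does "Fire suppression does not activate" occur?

Detection loop fails [AND]: Agent cylinder is out=not, #3 discharge nozzle trips=not, Aft smoke detector is out=occurs → not all inputs occur → does not occur.
Zone A down [AND]: Zone module stuck=occurs, Manual pull lost=not → not all inputs occur → does not occur.
Zone B unavailable [OR]: Detection loop fails=not, Zone A down=not, #1 release solenoid stuck=not → no input occurs → does not occur.
Release chain fails [OR]: Backup pressure switch malfunctions=not, #3 heat detector lost=not, North abort switch is inoperative=occurs, Forward control panel is down=not → at least one input occurs → occurs.
Agent supply down [OR]: Zone B unavailable=not, Release chain fails=occurs → at least one input occurs → occurs.
Manual path unavailable [AND]: Lower zone module 2 degraded=not, #3 manual pull 2 stuck=occurs → not all inputs occur → does not occur.
Detection loop 2 inoperative [OR]: Lower agent cylinder 2 trips=not, B discharge nozzle 2 is out=not, Smoke detector 2 fails=occurs, Manual path unavailable=not → at least one input occurs → occurs.
Fire suppression does not activate [AND]: Agent supply down=occurs, Detection loop 2 inoperative=occurs → all inputs occur → occurs.

Yes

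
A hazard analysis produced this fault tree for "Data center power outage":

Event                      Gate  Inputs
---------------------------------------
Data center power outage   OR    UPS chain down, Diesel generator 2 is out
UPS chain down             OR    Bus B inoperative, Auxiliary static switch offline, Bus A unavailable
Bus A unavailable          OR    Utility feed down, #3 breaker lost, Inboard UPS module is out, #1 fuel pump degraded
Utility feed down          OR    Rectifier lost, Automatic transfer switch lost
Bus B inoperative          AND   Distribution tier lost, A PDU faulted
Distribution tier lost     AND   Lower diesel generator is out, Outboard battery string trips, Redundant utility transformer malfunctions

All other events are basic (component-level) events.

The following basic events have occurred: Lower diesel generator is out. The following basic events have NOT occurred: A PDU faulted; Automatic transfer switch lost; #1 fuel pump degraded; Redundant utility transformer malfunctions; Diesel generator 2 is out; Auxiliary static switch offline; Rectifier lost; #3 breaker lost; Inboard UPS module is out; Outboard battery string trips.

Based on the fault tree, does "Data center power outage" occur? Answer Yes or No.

No

Distribution tier lost [AND]: Lower diesel generator is out=occurs, Outboard battery string trips=not, Redundant utility transformer malfunctions=not → not all inputs occur → does not occur.
Bus B inoperative [AND]: Distribution tier lost=not, A PDU faulted=not → not all inputs occur → does not occur.
Utility feed down [OR]: Rectifier lost=not, Automatic transfer switch lost=not → no input occurs → does not occur.
Bus A unavailable [OR]: Utility feed down=not, #3 breaker lost=not, Inboard UPS module is out=not, #1 fuel pump degraded=not → no input occurs → does not occur.
UPS chain down [OR]: Bus B inoperative=not, Auxiliary static switch offline=not, Bus A unavailable=not → no input occurs → does not occur.
Data center power outage [OR]: UPS chain down=not, Diesel generator 2 is out=not → no input occurs → does not occur.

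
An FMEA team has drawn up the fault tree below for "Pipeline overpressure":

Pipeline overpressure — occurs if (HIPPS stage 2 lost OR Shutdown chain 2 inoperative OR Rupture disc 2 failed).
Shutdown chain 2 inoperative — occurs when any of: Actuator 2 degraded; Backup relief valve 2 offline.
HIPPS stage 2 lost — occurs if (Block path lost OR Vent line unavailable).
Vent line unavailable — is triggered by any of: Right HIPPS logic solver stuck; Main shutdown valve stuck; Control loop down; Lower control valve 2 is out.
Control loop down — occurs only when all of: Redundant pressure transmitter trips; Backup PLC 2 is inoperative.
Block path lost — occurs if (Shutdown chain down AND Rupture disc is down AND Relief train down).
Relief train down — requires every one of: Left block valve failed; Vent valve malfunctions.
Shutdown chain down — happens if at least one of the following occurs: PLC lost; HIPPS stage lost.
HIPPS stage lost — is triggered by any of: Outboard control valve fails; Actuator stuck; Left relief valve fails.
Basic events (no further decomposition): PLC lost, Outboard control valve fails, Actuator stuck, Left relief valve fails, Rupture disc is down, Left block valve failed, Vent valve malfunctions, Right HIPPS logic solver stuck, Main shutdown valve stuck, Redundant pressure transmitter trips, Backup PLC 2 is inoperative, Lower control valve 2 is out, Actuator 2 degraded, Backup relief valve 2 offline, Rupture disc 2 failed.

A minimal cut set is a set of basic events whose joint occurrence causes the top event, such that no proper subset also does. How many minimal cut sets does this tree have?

HIPPS stage lost [OR]: union of children's cut sets → 3 cut set(s).
Shutdown chain down [OR]: union of children's cut sets → 4 cut set(s).
Relief train down [AND]: one cut set from each child combined → 1 × 1 = 1 cut set(s).
Block path lost [AND]: one cut set from each child combined → 4 × 1 × 1 = 4 cut set(s).
Control loop down [AND]: one cut set from each child combined → 1 × 1 = 1 cut set(s).
Vent line unavailable [OR]: union of children's cut sets → 4 cut set(s).
HIPPS stage 2 lost [OR]: union of children's cut sets → 8 cut set(s).
Shutdown chain 2 inoperative [OR]: union of children's cut sets → 2 cut set(s).
Pipeline overpressure [OR]: union of children's cut sets → 11 cut set(s).

11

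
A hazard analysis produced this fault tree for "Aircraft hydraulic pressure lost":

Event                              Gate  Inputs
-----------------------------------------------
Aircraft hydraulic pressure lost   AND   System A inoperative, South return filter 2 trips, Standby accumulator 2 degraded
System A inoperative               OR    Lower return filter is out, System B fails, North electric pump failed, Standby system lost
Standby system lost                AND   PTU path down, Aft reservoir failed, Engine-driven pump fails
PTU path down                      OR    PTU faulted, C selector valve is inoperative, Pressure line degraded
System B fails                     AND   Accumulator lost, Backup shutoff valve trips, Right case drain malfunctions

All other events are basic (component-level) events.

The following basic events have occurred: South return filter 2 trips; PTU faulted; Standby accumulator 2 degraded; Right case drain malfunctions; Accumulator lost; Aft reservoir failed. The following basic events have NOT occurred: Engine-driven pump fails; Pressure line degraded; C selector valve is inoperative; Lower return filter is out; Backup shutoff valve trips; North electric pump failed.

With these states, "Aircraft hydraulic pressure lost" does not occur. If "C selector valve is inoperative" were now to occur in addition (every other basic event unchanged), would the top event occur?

Counterfactual: set "C selector valve is inoperative" to occurred.
System B fails [AND]: Accumulator lost=occurs, Backup shutoff valve trips=not, Right case drain malfunctions=occurs → not all inputs occur → does not occur.
PTU path down [OR]: PTU faulted=occurs, C selector valve is inoperative=occurs, Pressure line degraded=not → at least one input occurs → occurs.
Standby system lost [AND]: PTU path down=occurs, Aft reservoir failed=occurs, Engine-driven pump fails=not → not all inputs occur → does not occur.
System A inoperative [OR]: Lower return filter is out=not, System B fails=not, North electric pump failed=not, Standby system lost=not → no input occurs → does not occur.
Aircraft hydraulic pressure lost [AND]: System A inoperative=not, South return filter 2 trips=occurs, Standby accumulator 2 degraded=occurs → not all inputs occur → does not occur.

No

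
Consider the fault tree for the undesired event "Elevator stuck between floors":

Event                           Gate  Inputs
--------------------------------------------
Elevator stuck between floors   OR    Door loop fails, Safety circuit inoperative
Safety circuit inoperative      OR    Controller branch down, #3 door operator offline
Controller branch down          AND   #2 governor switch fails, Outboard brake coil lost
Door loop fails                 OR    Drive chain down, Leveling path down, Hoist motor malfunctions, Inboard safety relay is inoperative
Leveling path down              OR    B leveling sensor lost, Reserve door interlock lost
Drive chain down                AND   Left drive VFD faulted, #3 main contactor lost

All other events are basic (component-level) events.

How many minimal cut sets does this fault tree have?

7

Drive chain down [AND]: one cut set from each child combined → 1 × 1 = 1 cut set(s).
Leveling path down [OR]: union of children's cut sets → 2 cut set(s).
Door loop fails [OR]: union of children's cut sets → 5 cut set(s).
Controller branch down [AND]: one cut set from each child combined → 1 × 1 = 1 cut set(s).
Safety circuit inoperative [OR]: union of children's cut sets → 2 cut set(s).
Elevator stuck between floors [OR]: union of children's cut sets → 7 cut set(s).
Minimal cut sets: {#3 main contactor lost, Left drive VFD faulted}; {B leveling sensor lost}; {Reserve door interlock lost}; {Hoist motor malfunctions}; {Inboard safety relay is inoperative}; {#2 governor switch fails, Outboard brake coil lost}; {#3 door operator offline}.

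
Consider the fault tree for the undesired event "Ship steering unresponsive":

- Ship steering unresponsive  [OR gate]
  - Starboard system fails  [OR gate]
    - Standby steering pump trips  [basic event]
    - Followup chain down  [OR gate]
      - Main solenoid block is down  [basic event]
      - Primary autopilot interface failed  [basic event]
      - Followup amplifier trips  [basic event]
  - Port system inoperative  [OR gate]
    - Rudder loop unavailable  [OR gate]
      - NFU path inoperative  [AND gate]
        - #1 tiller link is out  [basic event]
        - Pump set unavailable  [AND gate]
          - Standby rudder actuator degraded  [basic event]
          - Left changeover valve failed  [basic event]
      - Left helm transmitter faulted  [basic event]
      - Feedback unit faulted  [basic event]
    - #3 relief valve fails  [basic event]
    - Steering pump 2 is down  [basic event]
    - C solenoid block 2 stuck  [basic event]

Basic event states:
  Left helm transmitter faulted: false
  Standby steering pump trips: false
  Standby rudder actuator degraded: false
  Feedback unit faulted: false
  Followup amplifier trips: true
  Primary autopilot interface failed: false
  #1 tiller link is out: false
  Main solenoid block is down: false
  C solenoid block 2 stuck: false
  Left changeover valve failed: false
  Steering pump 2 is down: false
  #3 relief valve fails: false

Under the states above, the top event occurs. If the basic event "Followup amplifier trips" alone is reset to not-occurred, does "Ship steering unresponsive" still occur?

Counterfactual: set "Followup amplifier trips" to not occurred.
Followup chain down [OR]: Main solenoid block is down=not, Primary autopilot interface failed=not, Followup amplifier trips=not → no input occurs → does not occur.
Starboard system fails [OR]: Standby steering pump trips=not, Followup chain down=not → no input occurs → does not occur.
Pump set unavailable [AND]: Standby rudder actuator degraded=not, Left changeover valve failed=not → not all inputs occur → does not occur.
NFU path inoperative [AND]: #1 tiller link is out=not, Pump set unavailable=not → not all inputs occur → does not occur.
Rudder loop unavailable [OR]: NFU path inoperative=not, Left helm transmitter faulted=not, Feedback unit faulted=not → no input occurs → does not occur.
Port system inoperative [OR]: Rudder loop unavailable=not, #3 relief valve fails=not, Steering pump 2 is down=not, C solenoid block 2 stuck=not → no input occurs → does not occur.
Ship steering unresponsive [OR]: Starboard system fails=not, Port system inoperative=not → no input occurs → does not occur.

No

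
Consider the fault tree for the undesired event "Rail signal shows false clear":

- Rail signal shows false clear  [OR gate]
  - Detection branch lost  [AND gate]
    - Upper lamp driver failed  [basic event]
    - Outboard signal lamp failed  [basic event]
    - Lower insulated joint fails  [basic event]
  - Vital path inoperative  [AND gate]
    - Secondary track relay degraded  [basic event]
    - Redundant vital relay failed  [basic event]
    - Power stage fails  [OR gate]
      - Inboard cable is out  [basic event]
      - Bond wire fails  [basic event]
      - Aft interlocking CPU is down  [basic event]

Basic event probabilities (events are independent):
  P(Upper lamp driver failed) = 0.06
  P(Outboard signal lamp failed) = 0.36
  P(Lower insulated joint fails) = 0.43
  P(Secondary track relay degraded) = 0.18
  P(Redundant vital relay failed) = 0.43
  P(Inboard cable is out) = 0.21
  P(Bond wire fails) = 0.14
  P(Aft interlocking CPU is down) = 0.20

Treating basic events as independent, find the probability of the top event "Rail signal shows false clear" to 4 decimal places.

0.0443

P(Detection branch lost) [AND] = 0.06 × 0.36 × 0.43 = 0.009288
P(Power stage fails) [OR] = 1 − (1−0.21) × (1−0.14) × (1−0.20) = 0.456480
P(Vital path inoperative) [AND] = 0.18 × 0.43 × 0.456480 = 0.035332
P(Rail signal shows false clear) [OR] = 1 − (1−0.009288) × (1−0.035332) = 0.044292
Rounded to 4 decimal places: P(Rail signal shows false clear) ≈ 0.0443.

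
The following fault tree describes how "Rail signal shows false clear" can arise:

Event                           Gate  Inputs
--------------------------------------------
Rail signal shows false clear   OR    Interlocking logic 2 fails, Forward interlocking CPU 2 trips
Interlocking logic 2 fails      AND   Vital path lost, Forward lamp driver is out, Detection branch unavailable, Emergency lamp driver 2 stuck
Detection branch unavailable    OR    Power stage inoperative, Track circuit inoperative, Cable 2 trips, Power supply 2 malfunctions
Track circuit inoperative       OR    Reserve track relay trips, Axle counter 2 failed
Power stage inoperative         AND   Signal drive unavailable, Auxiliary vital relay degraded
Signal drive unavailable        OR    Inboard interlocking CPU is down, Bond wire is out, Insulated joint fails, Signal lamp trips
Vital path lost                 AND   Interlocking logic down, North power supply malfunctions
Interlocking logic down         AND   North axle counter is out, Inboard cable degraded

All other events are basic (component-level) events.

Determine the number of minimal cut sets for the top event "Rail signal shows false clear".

Interlocking logic down [AND]: one cut set from each child combined → 1 × 1 = 1 cut set(s).
Vital path lost [AND]: one cut set from each child combined → 1 × 1 = 1 cut set(s).
Signal drive unavailable [OR]: union of children's cut sets → 4 cut set(s).
Power stage inoperative [AND]: one cut set from each child combined → 4 × 1 = 4 cut set(s).
Track circuit inoperative [OR]: union of children's cut sets → 2 cut set(s).
Detection branch unavailable [OR]: union of children's cut sets → 8 cut set(s).
Interlocking logic 2 fails [AND]: one cut set from each child combined → 1 × 1 × 8 × 1 = 8 cut set(s).
Rail signal shows false clear [OR]: union of children's cut sets → 9 cut set(s).
Minimal cut sets: {Auxiliary vital relay degraded, Emergency lamp driver 2 stuck, Forward lamp driver is out, Inboard cable degraded, Inboard interlocking CPU is down, North axle counter is out, North power supply malfunctions}; {Auxiliary vital relay degraded, Bond wire is out, Emergency lamp driver 2 stuck, Forward lamp driver is out, Inboard cable degraded, North axle counter is out, North power supply malfunctions}; {Auxiliary vital relay degraded, Emergency lamp driver 2 stuck, Forward lamp driver is out, Inboard cable degraded, Insulated joint fails, North axle counter is out, North power supply malfunctions}; {Auxiliary vital relay degraded, Emergency lamp driver 2 stuck, Forward lamp driver is out, Inboard cable degraded, North axle counter is out, North power supply malfunctions, Signal lamp trips}; {Emergency lamp driver 2 stuck, Forward lamp driver is out, Inboard cable degraded, North axle counter is out, North power supply malfunctions, Reserve track relay trips}; {Axle counter 2 failed, Emergency lamp driver 2 stuck, Forward lamp driver is out, Inboard cable degraded, North axle counter is out, North power supply malfunctions}; {Cable 2 trips, Emergency lamp driver 2 stuck, Forward lamp driver is out, Inboard cable degraded, North axle counter is out, North power supply malfunctions}; {Emergency lamp driver 2 stuck, Forward lamp driver is out, Inboard cable degraded, North axle counter is out, North power supply malfunctions, Power supply 2 malfunctions}; {Forward interlocking CPU 2 trips}.

9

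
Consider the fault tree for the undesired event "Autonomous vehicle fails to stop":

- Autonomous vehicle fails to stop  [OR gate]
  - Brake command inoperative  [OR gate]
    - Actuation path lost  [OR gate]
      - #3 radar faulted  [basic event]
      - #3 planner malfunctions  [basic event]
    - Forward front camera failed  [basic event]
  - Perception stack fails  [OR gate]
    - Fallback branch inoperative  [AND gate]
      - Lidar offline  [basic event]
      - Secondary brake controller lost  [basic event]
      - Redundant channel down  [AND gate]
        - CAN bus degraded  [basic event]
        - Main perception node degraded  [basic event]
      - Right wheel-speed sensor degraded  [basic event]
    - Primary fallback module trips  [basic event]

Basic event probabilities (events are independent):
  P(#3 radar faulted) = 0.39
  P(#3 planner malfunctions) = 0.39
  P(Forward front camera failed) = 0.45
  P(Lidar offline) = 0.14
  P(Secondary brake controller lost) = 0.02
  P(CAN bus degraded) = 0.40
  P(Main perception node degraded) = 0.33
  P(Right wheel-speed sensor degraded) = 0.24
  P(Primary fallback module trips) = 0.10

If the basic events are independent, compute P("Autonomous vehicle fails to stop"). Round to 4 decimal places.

P(Actuation path lost) [OR] = 1 − (1−0.39) × (1−0.39) = 0.627900
P(Brake command inoperative) [OR] = 1 − (1−0.627900) × (1−0.45) = 0.795345
P(Redundant channel down) [AND] = 0.40 × 0.33 = 0.132000
P(Fallback branch inoperative) [AND] = 0.14 × 0.02 × 0.132000 × 0.24 = 0.000089
P(Perception stack fails) [OR] = 1 − (1−0.000089) × (1−0.10) = 0.100080
P(Autonomous vehicle fails to stop) [OR] = 1 − (1−0.795345) × (1−0.100080) = 0.815827
Rounded to 4 decimal places: P(Autonomous vehicle fails to stop) ≈ 0.8158.

0.8158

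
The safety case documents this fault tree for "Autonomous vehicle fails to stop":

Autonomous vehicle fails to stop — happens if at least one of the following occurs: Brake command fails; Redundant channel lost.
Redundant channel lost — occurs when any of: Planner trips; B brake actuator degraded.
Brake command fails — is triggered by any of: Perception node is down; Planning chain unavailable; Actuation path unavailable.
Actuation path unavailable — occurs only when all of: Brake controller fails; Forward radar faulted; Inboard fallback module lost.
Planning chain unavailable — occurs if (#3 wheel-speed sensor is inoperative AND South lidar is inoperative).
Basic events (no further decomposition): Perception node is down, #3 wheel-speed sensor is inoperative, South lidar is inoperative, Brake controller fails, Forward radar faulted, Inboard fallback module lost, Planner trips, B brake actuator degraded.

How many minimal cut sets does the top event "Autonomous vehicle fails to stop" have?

Planning chain unavailable [AND]: one cut set from each child combined → 1 × 1 = 1 cut set(s).
Actuation path unavailable [AND]: one cut set from each child combined → 1 × 1 × 1 = 1 cut set(s).
Brake command fails [OR]: union of children's cut sets → 3 cut set(s).
Redundant channel lost [OR]: union of children's cut sets → 2 cut set(s).
Autonomous vehicle fails to stop [OR]: union of children's cut sets → 5 cut set(s).
Minimal cut sets: {Perception node is down}; {#3 wheel-speed sensor is inoperative, South lidar is inoperative}; {Brake controller fails, Forward radar faulted, Inboard fallback module lost}; {Planner trips}; {B brake actuator degraded}.

5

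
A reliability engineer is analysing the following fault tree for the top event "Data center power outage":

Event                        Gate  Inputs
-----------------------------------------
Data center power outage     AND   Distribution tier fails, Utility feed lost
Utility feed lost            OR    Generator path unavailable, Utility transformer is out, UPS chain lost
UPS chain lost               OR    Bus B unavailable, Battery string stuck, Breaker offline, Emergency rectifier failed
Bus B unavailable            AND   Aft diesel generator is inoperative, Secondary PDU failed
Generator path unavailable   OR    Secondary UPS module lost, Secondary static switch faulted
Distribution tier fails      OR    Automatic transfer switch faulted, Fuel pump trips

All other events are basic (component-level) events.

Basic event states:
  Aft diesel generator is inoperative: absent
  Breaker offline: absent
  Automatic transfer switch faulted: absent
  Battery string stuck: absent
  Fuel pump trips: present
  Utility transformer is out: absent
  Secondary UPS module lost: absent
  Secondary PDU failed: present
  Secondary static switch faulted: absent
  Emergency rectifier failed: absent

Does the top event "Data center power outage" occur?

No

Distribution tier fails [OR]: Automatic transfer switch faulted=not, Fuel pump trips=occurs → at least one input occurs → occurs.
Generator path unavailable [OR]: Secondary UPS module lost=not, Secondary static switch faulted=not → no input occurs → does not occur.
Bus B unavailable [AND]: Aft diesel generator is inoperative=not, Secondary PDU failed=occurs → not all inputs occur → does not occur.
UPS chain lost [OR]: Bus B unavailable=not, Battery string stuck=not, Breaker offline=not, Emergency rectifier failed=not → no input occurs → does not occur.
Utility feed lost [OR]: Generator path unavailable=not, Utility transformer is out=not, UPS chain lost=not → no input occurs → does not occur.
Data center power outage [AND]: Distribution tier fails=occurs, Utility feed lost=not → not all inputs occur → does not occur.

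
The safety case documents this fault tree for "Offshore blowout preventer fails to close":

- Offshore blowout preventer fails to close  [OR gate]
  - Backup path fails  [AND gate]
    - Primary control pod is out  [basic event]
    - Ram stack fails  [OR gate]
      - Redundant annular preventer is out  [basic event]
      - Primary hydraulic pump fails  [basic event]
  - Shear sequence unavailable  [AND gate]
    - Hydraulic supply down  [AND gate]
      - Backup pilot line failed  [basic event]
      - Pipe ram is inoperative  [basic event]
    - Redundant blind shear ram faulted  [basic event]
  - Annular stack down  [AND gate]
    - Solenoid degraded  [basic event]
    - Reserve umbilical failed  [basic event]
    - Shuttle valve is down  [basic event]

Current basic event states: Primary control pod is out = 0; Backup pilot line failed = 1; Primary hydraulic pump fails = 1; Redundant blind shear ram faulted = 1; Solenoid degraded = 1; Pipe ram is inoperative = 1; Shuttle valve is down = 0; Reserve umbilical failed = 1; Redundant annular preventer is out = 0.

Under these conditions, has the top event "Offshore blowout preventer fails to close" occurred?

Yes

Ram stack fails [OR]: Redundant annular preventer is out=not, Primary hydraulic pump fails=occurs → at least one input occurs → occurs.
Backup path fails [AND]: Primary control pod is out=not, Ram stack fails=occurs → not all inputs occur → does not occur.
Hydraulic supply down [AND]: Backup pilot line failed=occurs, Pipe ram is inoperative=occurs → all inputs occur → occurs.
Shear sequence unavailable [AND]: Hydraulic supply down=occurs, Redundant blind shear ram faulted=occurs → all inputs occur → occurs.
Annular stack down [AND]: Solenoid degraded=occurs, Reserve umbilical failed=occurs, Shuttle valve is down=not → not all inputs occur → does not occur.
Offshore blowout preventer fails to close [OR]: Backup path fails=not, Shear sequence unavailable=occurs, Annular stack down=not → at least one input occurs → occurs.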